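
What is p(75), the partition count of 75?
8118264

p(n) counts ways to write n as a sum of positive integers (order ignored).
Euler's pentagonal recurrence: p(k) = p(k-1) + p(k-2) - p(k-5) - p(k-7) + p(k-12) + p(k-15) - ... (offsets j(3j∓1)/2, signs ++--, p(0)=1, p(<0)=0).
DP table for k = 0..74: p(0)=1, p(1)=1, p(2)=2, p(3)=3, p(4)=5, p(5)=7, p(6)=11, p(7)=15, p(8)=22, p(9)=30, p(10)=42, p(11)=56, p(12)=77, p(13)=101, p(14)=135, p(15)=176, p(16)=231, p(17)=297, p(18)=385, p(19)=490, p(20)=627, p(21)=792, p(22)=1002, p(23)=1255, p(24)=1575, p(25)=1958, p(26)=2436, p(27)=3010, p(28)=3718, p(29)=4565, p(30)=5604, p(31)=6842, p(32)=8349, p(33)=10143, p(34)=12310, p(35)=14883, p(36)=17977, p(37)=21637, p(38)=26015, p(39)=31185, p(40)=37338, p(41)=44583, p(42)=53174, p(43)=63261, p(44)=75175, p(45)=89134, p(46)=105558, p(47)=124754, p(48)=147273, p(49)=173525, p(50)=204226, p(51)=239943, p(52)=281589, p(53)=329931, p(54)=386155, p(55)=451276, p(56)=526823, p(57)=614154, p(58)=715220, p(59)=831820, p(60)=966467, p(61)=1121505, p(62)=1300156, p(63)=1505499, p(64)=1741630, p(65)=2012558, p(66)=2323520, p(67)=2679689, p(68)=3087735, p(69)=3554345, p(70)=4087968, p(71)=4697205, p(72)=5392783, p(73)=6185689, p(74)=7089500.
Final step: p(75) = p(74) + p(73) - p(70) - p(68) + p(63) + p(60) - p(53) - p(49) + p(40) + p(35) - p(24) - p(18) + p(5)
= 7089500 + 6185689 - 4087968 - 3087735 + 1505499 + 966467 - 329931 - 173525 + 37338 + 14883 - 1575 - 385 + 7
= 8118264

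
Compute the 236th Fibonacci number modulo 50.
27

Matrix identity: Q^n = [[F_(n+1), F_n], [F_n, F_(n-1)]] with Q = [[1,1],[1,0]].
n = 236 = 11101100₂. Square-and-multiply, entries mod 50:
Q^1 = [[1,1],[1,0]]
Q^3 = (Q^1)²·Q = [[3,2],[2,1]]
Q^7 = (Q^3)²·Q = [[21,13],[13,8]]
Q^14 = (Q^7)² = [[10,27],[27,33]]
Q^29 = (Q^14)²·Q = [[40,29],[29,11]]
Q^59 = (Q^29)²·Q = [[20,41],[41,29]]
Q^118 = (Q^59)² = [[31,9],[9,22]]
Q^236 = (Q^118)² = [[42,27],[27,15]]
F_236 mod 50 = Q^236[0][1] = 27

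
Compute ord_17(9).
8

17 is prime, so ord(9) divides φ(17) = 16.
Divisors of 16: 1, 2, 4, 8, 16.
Repeated squaring: 9^1 ≡ 9, 9^2 ≡ 13, 9^4 ≡ 16, 9^8 ≡ 1, 9^16 ≡ 1 (mod 17).
Test 9^d mod 17 for each divisor d in increasing order:
9^1 ≡ 9
9^2 ≡ 13
9^4 ≡ 16
9^8 ≡ 1  ← first divisor giving 1
The order is 8.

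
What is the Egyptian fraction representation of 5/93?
1/19 + 1/884 + 1/1562028

Greedy algorithm:
5/93: ceiling(93/5) = 19, use 1/19
2/1767: ceiling(1767/2) = 884, use 1/884
1/1562028: ceiling(1562028/1) = 1562028, use 1/1562028
Result: 5/93 = 1/19 + 1/884 + 1/1562028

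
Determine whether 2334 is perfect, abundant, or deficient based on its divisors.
abundant

Proper divisors of 2334: sum = 1 + 2 + 3 + 6 + 389 + 778 + 1167 = 2346
Since 2346 > 2334, 2334 is abundant.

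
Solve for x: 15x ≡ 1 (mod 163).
87

gcd(15, 163) = 1, so the inverse exists.
Extended Euclidean algorithm on (163, 15):
163 = 10 × 15 + 13  ⟹  13 = (1)·163 + (-10)·15
15 = 1 × 13 + 2  ⟹  2 = (-1)·163 + (11)·15
13 = 6 × 2 + 1  ⟹  1 = (7)·163 + (-76)·15
So (-76)·15 ≡ 1 (mod 163), i.e. 15^(-1) ≡ -76 ≡ 87 (mod 163).
Check: 15 × 87 = 1305 ≡ 1 (mod 163)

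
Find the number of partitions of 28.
3718

p(n) counts ways to write n as a sum of positive integers (order ignored).
Euler's pentagonal recurrence: p(k) = p(k-1) + p(k-2) - p(k-5) - p(k-7) + p(k-12) + p(k-15) - ... (offsets j(3j∓1)/2, signs ++--, p(0)=1, p(<0)=0).
DP table for k = 0..27: p(0)=1, p(1)=1, p(2)=2, p(3)=3, p(4)=5, p(5)=7, p(6)=11, p(7)=15, p(8)=22, p(9)=30, p(10)=42, p(11)=56, p(12)=77, p(13)=101, p(14)=135, p(15)=176, p(16)=231, p(17)=297, p(18)=385, p(19)=490, p(20)=627, p(21)=792, p(22)=1002, p(23)=1255, p(24)=1575, p(25)=1958, p(26)=2436, p(27)=3010.
Final step: p(28) = p(27) + p(26) - p(23) - p(21) + p(16) + p(13) - p(6) - p(2)
= 3010 + 2436 - 1255 - 792 + 231 + 101 - 11 - 2
= 3718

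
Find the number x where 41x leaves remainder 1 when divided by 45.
11

gcd(41, 45) = 1, so the inverse exists.
Extended Euclidean algorithm on (45, 41):
45 = 1 × 41 + 4  ⟹  4 = (1)·45 + (-1)·41
41 = 10 × 4 + 1  ⟹  1 = (-10)·45 + (11)·41
So (11)·41 ≡ 1 (mod 45), i.e. 41^(-1) ≡ 11 (mod 45).
Check: 41 × 11 = 451 ≡ 1 (mod 45)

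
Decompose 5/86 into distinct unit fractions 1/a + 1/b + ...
1/18 + 1/387

Greedy algorithm:
5/86: ceiling(86/5) = 18, use 1/18
1/387: ceiling(387/1) = 387, use 1/387
Result: 5/86 = 1/18 + 1/387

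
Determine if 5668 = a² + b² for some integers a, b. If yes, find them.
22² + 72² (a=22, b=72)

Factorization: 5668 = 2^2 × 13 × 109
By Fermat: n is sum of two squares iff every prime p ≡ 3 (mod 4) appears to even power.
All primes ≡ 3 (mod 4) appear to even power.
Search a = 0, 1, 2, … for 5668 - a² a perfect square: first hit at a = 22: 5668 - 484 = 5184 = 72².
5668 = 22² + 72² = 484 + 5184 ✓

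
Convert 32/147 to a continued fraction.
[0; 4, 1, 1, 2, 6]

Euclidean algorithm steps:
32 = 0 × 147 + 32
147 = 4 × 32 + 19
32 = 1 × 19 + 13
19 = 1 × 13 + 6
13 = 2 × 6 + 1
6 = 6 × 1 + 0
Continued fraction: [0; 4, 1, 1, 2, 6]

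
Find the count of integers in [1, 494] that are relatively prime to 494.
216

494 = 2 × 13 × 19
φ(n) = n × ∏(1 - 1/p) for each prime p dividing n
φ(494) = 494 × (1 - 1/2) × (1 - 1/13) × (1 - 1/19) = 216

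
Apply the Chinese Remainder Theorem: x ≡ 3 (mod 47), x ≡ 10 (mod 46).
332

Using Chinese Remainder Theorem:
M = 47 × 46 = 2162
M1 = 46, M2 = 47
y1 = 46^(-1) mod 47 = 46
y2 = 47^(-1) mod 46 = 1
x = (3×46×46 + 10×47×1) mod 2162 = 332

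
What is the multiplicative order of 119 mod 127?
14

127 is prime, so ord(119) divides φ(127) = 126.
Divisors of 126: 1, 2, 3, 6, 7, 9, 14, 18, 21, 42, 63, 126.
Repeated squaring: 119^1 ≡ 119, 119^2 ≡ 64, 119^4 ≡ 32, 119^8 ≡ 8, 119^16 ≡ 64, 119^32 ≡ 32, 119^64 ≡ 8 (mod 127).
Test 119^d mod 127 for each divisor d in increasing order:
119^1 ≡ 119
119^2 ≡ 64
119^3 = 119^2·119^1 ≡ 123
119^6 = 119^4·119^2 ≡ 16
119^7 = 119^4·119^2·119^1 ≡ 126
119^9 = 119^8·119^1 ≡ 63
119^14 = 119^8·119^4·119^2 ≡ 1  ← first divisor giving 1
The order is 14.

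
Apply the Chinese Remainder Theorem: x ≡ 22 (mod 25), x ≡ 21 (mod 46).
297

Using Chinese Remainder Theorem:
M = 25 × 46 = 1150
M1 = 46, M2 = 25
y1 = 46^(-1) mod 25 = 6
y2 = 25^(-1) mod 46 = 35
x = (22×46×6 + 21×25×35) mod 1150 = 297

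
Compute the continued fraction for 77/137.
[0; 1, 1, 3, 1, 1, 8]

Euclidean algorithm steps:
77 = 0 × 137 + 77
137 = 1 × 77 + 60
77 = 1 × 60 + 17
60 = 3 × 17 + 9
17 = 1 × 9 + 8
9 = 1 × 8 + 1
8 = 8 × 1 + 0
Continued fraction: [0; 1, 1, 3, 1, 1, 8]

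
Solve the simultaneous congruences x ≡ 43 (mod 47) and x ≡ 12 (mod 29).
795

Using Chinese Remainder Theorem:
M = 47 × 29 = 1363
M1 = 29, M2 = 47
y1 = 29^(-1) mod 47 = 13
y2 = 47^(-1) mod 29 = 21
x = (43×29×13 + 12×47×21) mod 1363 = 795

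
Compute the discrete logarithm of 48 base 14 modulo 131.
108

Baby-step giant-step with step n = ⌈√131⌉ = 12.
Baby steps 14^j mod 131 (j:value) for j=0..11: 0:1, 1:14, 2:65, 3:124, 4:33, 5:69, 6:49, 7:31, 8:41, 9:50, 10:45, 11:106.
Giant-step multiplier: 14^(-12) ≡ 14^(130-12) = 14^118 ≡ 64 (mod 131).
Giant steps γ_i = 48·64^i mod 131: γ_0=48, γ_1=59, γ_2=108, γ_3=100, γ_4=112, γ_5=94, γ_6=121, γ_7=15, γ_8=43, γ_9=1 (in table at j=0).
x = i·n + j = 9·12 + 0 = 108.
Check: 14^108 ≡ 48 (mod 131).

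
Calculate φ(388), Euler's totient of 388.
192

388 = 2^2 × 97
φ(n) = n × ∏(1 - 1/p) for each prime p dividing n
φ(388) = 388 × (1 - 1/2) × (1 - 1/97) = 192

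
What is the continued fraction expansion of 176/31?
[5; 1, 2, 10]

Euclidean algorithm steps:
176 = 5 × 31 + 21
31 = 1 × 21 + 10
21 = 2 × 10 + 1
10 = 10 × 1 + 0
Continued fraction: [5; 1, 2, 10]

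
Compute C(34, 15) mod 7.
1

Using Lucas' theorem:
Write n=34 and k=15 in base 7:
n in base 7: [4, 6]
k in base 7: [2, 1]
C(34,15) mod 7 = ∏ C(n_i, k_i) mod 7
Digit binomials (mod 7): C(4,2) = 6; C(6,1) = 6
Product: 6 × 6 = 36 ≡ 1 (mod 7)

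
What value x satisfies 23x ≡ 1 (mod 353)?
307

gcd(23, 353) = 1, so the inverse exists.
Extended Euclidean algorithm on (353, 23):
353 = 15 × 23 + 8  ⟹  8 = (1)·353 + (-15)·23
23 = 2 × 8 + 7  ⟹  7 = (-2)·353 + (31)·23
8 = 1 × 7 + 1  ⟹  1 = (3)·353 + (-46)·23
So (-46)·23 ≡ 1 (mod 353), i.e. 23^(-1) ≡ -46 ≡ 307 (mod 353).
Check: 23 × 307 = 7061 ≡ 1 (mod 353)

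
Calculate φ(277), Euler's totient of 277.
276

277 = 277
φ(n) = n × ∏(1 - 1/p) for each prime p dividing n
φ(277) = 277 × (1 - 1/277) = 276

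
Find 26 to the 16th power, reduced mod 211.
180

Repeated squaring. Binary of 16 = 10000.
26^1 ≡ 26 (mod 211); 26^2 ≡ 43 (mod 211); 26^4 ≡ 161 (mod 211); 26^8 ≡ 179 (mod 211); 26^16 ≡ 180 (mod 211)
26^16 = 26^16 ≡ 180 (mod 211)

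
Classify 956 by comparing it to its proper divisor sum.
deficient

Proper divisors of 956: sum = 1 + 2 + 4 + 239 + 478 = 724
Since 724 < 956, 956 is deficient.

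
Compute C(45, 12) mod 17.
0

Using Lucas' theorem:
Write n=45 and k=12 in base 17:
n in base 17: [2, 11]
k in base 17: [0, 12]
C(45,12) mod 17 = ∏ C(n_i, k_i) mod 17
Digit binomials (mod 17): C(2,0) = 1; C(11,12) = 0 (k_i > n_i)
Product: 1 × 0 = 0 ≡ 0 (mod 17)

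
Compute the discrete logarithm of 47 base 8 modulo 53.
32

Baby-step giant-step with step n = ⌈√53⌉ = 8.
Baby steps 8^j mod 53 (j:value) for j=0..7: 0:1, 1:8, 2:11, 3:35, 4:15, 5:14, 6:6, 7:48.
Giant-step multiplier: 8^(-8) ≡ 8^(52-8) = 8^44 ≡ 49 (mod 53).
Giant steps γ_i = 47·49^i mod 53: γ_0=47, γ_1=24, γ_2=10, γ_3=13, γ_4=1 (in table at j=0).
x = i·n + j = 4·8 + 0 = 32.
Check: 8^32 ≡ 47 (mod 53).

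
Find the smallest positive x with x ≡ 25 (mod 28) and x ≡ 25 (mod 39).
25

Using Chinese Remainder Theorem:
M = 28 × 39 = 1092
M1 = 39, M2 = 28
y1 = 39^(-1) mod 28 = 23
y2 = 28^(-1) mod 39 = 7
x = (25×39×23 + 25×28×7) mod 1092 = 25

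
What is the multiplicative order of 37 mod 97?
96

97 is prime, so ord(37) divides φ(97) = 96.
Divisors of 96: 1, 2, 3, 4, 6, 8, 12, 16, 24, 32, 48, 96.
Repeated squaring: 37^1 ≡ 37, 37^2 ≡ 11, 37^4 ≡ 24, 37^8 ≡ 91, 37^16 ≡ 36, 37^32 ≡ 35, 37^64 ≡ 61 (mod 97).
Test 37^d mod 97 for each divisor d in increasing order:
37^1 ≡ 37
37^2 ≡ 11
37^3 = 37^2·37^1 ≡ 19
37^4 ≡ 24
37^6 = 37^4·37^2 ≡ 70
37^8 ≡ 91
37^12 = 37^8·37^4 ≡ 50
37^16 ≡ 36
37^24 = 37^16·37^8 ≡ 75
37^32 ≡ 35
37^48 = 37^32·37^16 ≡ 96
37^96 = 37^64·37^32 ≡ 1  ← first divisor giving 1
The order is 96.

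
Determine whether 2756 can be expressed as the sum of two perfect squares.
16² + 50² (a=16, b=50)

Factorization: 2756 = 2^2 × 13 × 53
By Fermat: n is sum of two squares iff every prime p ≡ 3 (mod 4) appears to even power.
All primes ≡ 3 (mod 4) appear to even power.
Search a = 0, 1, 2, … for 2756 - a² a perfect square: first hit at a = 16: 2756 - 256 = 2500 = 50².
2756 = 16² + 50² = 256 + 2500 ✓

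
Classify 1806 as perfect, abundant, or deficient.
abundant

Proper divisors of 1806: sum = 1 + 2 + 3 + 6 + 7 + 14 + 21 + 42 + 43 + 86 + 129 + 258 + 301 + 602 + 903 = 2418
Since 2418 > 1806, 1806 is abundant.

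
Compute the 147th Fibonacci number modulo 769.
666

Matrix identity: Q^n = [[F_(n+1), F_n], [F_n, F_(n-1)]] with Q = [[1,1],[1,0]].
n = 147 = 10010011₂. Square-and-multiply, entries mod 769:
Q^1 = [[1,1],[1,0]]
Q^2 = (Q^1)² = [[2,1],[1,1]]
Q^4 = (Q^2)² = [[5,3],[3,2]]
Q^9 = (Q^4)²·Q = [[55,34],[34,21]]
Q^18 = (Q^9)² = [[336,277],[277,59]]
Q^36 = (Q^18)² = [[451,217],[217,234]]
Q^73 = (Q^36)²·Q = [[24,565],[565,228]]
Q^147 = (Q^73)²·Q = [[12,666],[666,115]]
F_147 mod 769 = Q^147[0][1] = 666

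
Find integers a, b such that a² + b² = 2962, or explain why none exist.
19² + 51² (a=19, b=51)

Factorization: 2962 = 2 × 1481
By Fermat: n is sum of two squares iff every prime p ≡ 3 (mod 4) appears to even power.
All primes ≡ 3 (mod 4) appear to even power.
Search a = 0, 1, 2, … for 2962 - a² a perfect square: first hit at a = 19: 2962 - 361 = 2601 = 51².
2962 = 19² + 51² = 361 + 2601 ✓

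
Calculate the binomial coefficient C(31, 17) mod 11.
3

Using Lucas' theorem:
Write n=31 and k=17 in base 11:
n in base 11: [2, 9]
k in base 11: [1, 6]
C(31,17) mod 11 = ∏ C(n_i, k_i) mod 11
Digit binomials (mod 11): C(2,1) = 2; C(9,6) = 84 ≡ 7
Product: 2 × 7 = 14 ≡ 3 (mod 11)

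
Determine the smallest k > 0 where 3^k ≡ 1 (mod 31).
30

31 is prime, so ord(3) divides φ(31) = 30.
Divisors of 30: 1, 2, 3, 5, 6, 10, 15, 30.
Repeated squaring: 3^1 ≡ 3, 3^2 ≡ 9, 3^4 ≡ 19, 3^8 ≡ 20, 3^16 ≡ 28 (mod 31).
Test 3^d mod 31 for each divisor d in increasing order:
3^1 ≡ 3
3^2 ≡ 9
3^3 = 3^2·3^1 ≡ 27
3^5 = 3^4·3^1 ≡ 26
3^6 = 3^4·3^2 ≡ 16
3^10 = 3^8·3^2 ≡ 25
3^15 = 3^8·3^4·3^2·3^1 ≡ 30
3^30 = 3^16·3^8·3^4·3^2 ≡ 1  ← first divisor giving 1
The order is 30.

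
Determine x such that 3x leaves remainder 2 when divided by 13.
x ≡ 5 (mod 13)

gcd(3, 13) = 1, which divides 2, so solutions exist.
Find 3^(-1) mod 13 by the extended Euclidean algorithm:
13 = 4 × 3 + 1  ⟹  1 = (1)·13 + (-4)·3
So (-4)·3 ≡ 1 (mod 13), i.e. 3^(-1) ≡ -4 ≡ 9 (mod 13).
x ≡ 9 × 2 = 18 ≡ 5 (mod 13).
Check: 3 × 5 = 15 ≡ 2 (mod 13).
Unique solution: x ≡ 5 (mod 13)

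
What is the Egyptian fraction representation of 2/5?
1/3 + 1/15

Greedy algorithm:
2/5: ceiling(5/2) = 3, use 1/3
1/15: ceiling(15/1) = 15, use 1/15
Result: 2/5 = 1/3 + 1/15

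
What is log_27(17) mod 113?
39

Baby-step giant-step with step n = ⌈√113⌉ = 11.
Baby steps 27^j mod 113 (j:value) for j=0..10: 0:1, 1:27, 2:51, 3:21, 4:2, 5:54, 6:102, 7:42, 8:4, 9:108, 10:91.
Giant-step multiplier: 27^(-11) ≡ 27^(112-11) = 27^101 ≡ 74 (mod 113).
Giant steps γ_i = 17·74^i mod 113: γ_0=17, γ_1=15, γ_2=93, γ_3=102 (in table at j=6).
x = i·n + j = 3·11 + 6 = 39.
Check: 27^39 ≡ 17 (mod 113).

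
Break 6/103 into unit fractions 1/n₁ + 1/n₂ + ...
1/18 + 1/371 + 1/687834

Greedy algorithm:
6/103: ceiling(103/6) = 18, use 1/18
5/1854: ceiling(1854/5) = 371, use 1/371
1/687834: ceiling(687834/1) = 687834, use 1/687834
Result: 6/103 = 1/18 + 1/371 + 1/687834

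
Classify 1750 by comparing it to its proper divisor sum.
abundant

Proper divisors of 1750: sum = 1 + 2 + 5 + 7 + 10 + 14 + 25 + 35 + 50 + 70 + 125 + 175 + 250 + 350 + 875 = 1994
Since 1994 > 1750, 1750 is abundant.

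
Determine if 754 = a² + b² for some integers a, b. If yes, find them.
5² + 27² (a=5, b=27)

Factorization: 754 = 2 × 13 × 29
By Fermat: n is sum of two squares iff every prime p ≡ 3 (mod 4) appears to even power.
All primes ≡ 3 (mod 4) appear to even power.
Search a = 0, 1, 2, … for 754 - a² a perfect square: first hit at a = 5: 754 - 25 = 729 = 27².
754 = 5² + 27² = 25 + 729 ✓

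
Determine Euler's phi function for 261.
168

261 = 3^2 × 29
φ(n) = n × ∏(1 - 1/p) for each prime p dividing n
φ(261) = 261 × (1 - 1/3) × (1 - 1/29) = 168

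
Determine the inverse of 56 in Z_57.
56

gcd(56, 57) = 1, so the inverse exists.
Extended Euclidean algorithm on (57, 56):
57 = 1 × 56 + 1  ⟹  1 = (1)·57 + (-1)·56
So (-1)·56 ≡ 1 (mod 57), i.e. 56^(-1) ≡ -1 ≡ 56 (mod 57).
Check: 56 × 56 = 3136 ≡ 1 (mod 57)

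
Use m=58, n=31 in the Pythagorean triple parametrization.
(2403, 3596, 4325)

Euclid's formula: a = m² - n², b = 2mn, c = m² + n²
m = 58, n = 31
a = 58² - 31² = 3364 - 961 = 2403
b = 2 × 58 × 31 = 3596
c = 58² + 31² = 3364 + 961 = 4325
Verification: 2403² + 3596² = 5774409 + 12931216 = 18705625 = 4325² ✓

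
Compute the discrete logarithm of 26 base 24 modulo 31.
5

Baby-step giant-step with step n = ⌈√31⌉ = 6.
Baby steps 24^j mod 31 (j:value) for j=0..5: 0:1, 1:24, 2:18, 3:29, 4:14, 5:26.
h = 26 is already in the table at j=5, so x = 5.
Check: 24^5 ≡ 26 (mod 31).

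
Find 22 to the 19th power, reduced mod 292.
136

Repeated squaring. Binary of 19 = 10011.
22^1 ≡ 22 (mod 292); 22^2 ≡ 192 (mod 292); 22^4 ≡ 72 (mod 292); 22^8 ≡ 220 (mod 292); 22^16 ≡ 220 (mod 292)
22^19 = 22^1 × 22^2 × 22^16 ≡ 136 (mod 292)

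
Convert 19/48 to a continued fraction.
[0; 2, 1, 1, 9]

Euclidean algorithm steps:
19 = 0 × 48 + 19
48 = 2 × 19 + 10
19 = 1 × 10 + 9
10 = 1 × 9 + 1
9 = 9 × 1 + 0
Continued fraction: [0; 2, 1, 1, 9]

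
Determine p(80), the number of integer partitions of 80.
15796476

p(n) counts ways to write n as a sum of positive integers (order ignored).
Euler's pentagonal recurrence: p(k) = p(k-1) + p(k-2) - p(k-5) - p(k-7) + p(k-12) + p(k-15) - ... (offsets j(3j∓1)/2, signs ++--, p(0)=1, p(<0)=0).
DP table for k = 0..79: p(0)=1, p(1)=1, p(2)=2, p(3)=3, p(4)=5, p(5)=7, p(6)=11, p(7)=15, p(8)=22, p(9)=30, p(10)=42, p(11)=56, p(12)=77, p(13)=101, p(14)=135, p(15)=176, p(16)=231, p(17)=297, p(18)=385, p(19)=490, p(20)=627, p(21)=792, p(22)=1002, p(23)=1255, p(24)=1575, p(25)=1958, p(26)=2436, p(27)=3010, p(28)=3718, p(29)=4565, p(30)=5604, p(31)=6842, p(32)=8349, p(33)=10143, p(34)=12310, p(35)=14883, p(36)=17977, p(37)=21637, p(38)=26015, p(39)=31185, p(40)=37338, p(41)=44583, p(42)=53174, p(43)=63261, p(44)=75175, p(45)=89134, p(46)=105558, p(47)=124754, p(48)=147273, p(49)=173525, p(50)=204226, p(51)=239943, p(52)=281589, p(53)=329931, p(54)=386155, p(55)=451276, p(56)=526823, p(57)=614154, p(58)=715220, p(59)=831820, p(60)=966467, p(61)=1121505, p(62)=1300156, p(63)=1505499, p(64)=1741630, p(65)=2012558, p(66)=2323520, p(67)=2679689, p(68)=3087735, p(69)=3554345, p(70)=4087968, p(71)=4697205, p(72)=5392783, p(73)=6185689, p(74)=7089500, p(75)=8118264, p(76)=9289091, p(77)=10619863, p(78)=12132164, p(79)=13848650.
Final step: p(80) = p(79) + p(78) - p(75) - p(73) + p(68) + p(65) - p(58) - p(54) + p(45) + p(40) - p(29) - p(23) + p(10) + p(3)
= 13848650 + 12132164 - 8118264 - 6185689 + 3087735 + 2012558 - 715220 - 386155 + 89134 + 37338 - 4565 - 1255 + 42 + 3
= 15796476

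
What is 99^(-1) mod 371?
15

gcd(99, 371) = 1, so the inverse exists.
Extended Euclidean algorithm on (371, 99):
371 = 3 × 99 + 74  ⟹  74 = (1)·371 + (-3)·99
99 = 1 × 74 + 25  ⟹  25 = (-1)·371 + (4)·99
74 = 2 × 25 + 24  ⟹  24 = (3)·371 + (-11)·99
25 = 1 × 24 + 1  ⟹  1 = (-4)·371 + (15)·99
So (15)·99 ≡ 1 (mod 371), i.e. 99^(-1) ≡ 15 (mod 371).
Check: 99 × 15 = 1485 ≡ 1 (mod 371)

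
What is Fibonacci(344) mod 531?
174

Matrix identity: Q^n = [[F_(n+1), F_n], [F_n, F_(n-1)]] with Q = [[1,1],[1,0]].
n = 344 = 101011000₂. Square-and-multiply, entries mod 531:
Q^1 = [[1,1],[1,0]]
Q^2 = (Q^1)² = [[2,1],[1,1]]
Q^5 = (Q^2)²·Q = [[8,5],[5,3]]
Q^10 = (Q^5)² = [[89,55],[55,34]]
Q^21 = (Q^10)²·Q = [[188,326],[326,393]]
Q^43 = (Q^21)²·Q = [[213,374],[374,370]]
Q^86 = (Q^43)² = [[457,332],[332,125]]
Q^172 = (Q^86)² = [[473,471],[471,2]]
Q^344 = (Q^172)² = [[61,174],[174,418]]
F_344 mod 531 = Q^344[0][1] = 174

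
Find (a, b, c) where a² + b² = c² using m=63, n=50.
(1469, 6300, 6469)

Euclid's formula: a = m² - n², b = 2mn, c = m² + n²
m = 63, n = 50
a = 63² - 50² = 3969 - 2500 = 1469
b = 2 × 63 × 50 = 6300
c = 63² + 50² = 3969 + 2500 = 6469
Verification: 1469² + 6300² = 2157961 + 39690000 = 41847961 = 6469² ✓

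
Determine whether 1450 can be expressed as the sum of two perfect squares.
9² + 37² (a=9, b=37)

Factorization: 1450 = 2 × 5^2 × 29
By Fermat: n is sum of two squares iff every prime p ≡ 3 (mod 4) appears to even power.
All primes ≡ 3 (mod 4) appear to even power.
Search a = 0, 1, 2, … for 1450 - a² a perfect square: first hit at a = 9: 1450 - 81 = 1369 = 37².
1450 = 9² + 37² = 81 + 1369 ✓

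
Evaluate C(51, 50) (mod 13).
12

Using Lucas' theorem:
Write n=51 and k=50 in base 13:
n in base 13: [3, 12]
k in base 13: [3, 11]
C(51,50) mod 13 = ∏ C(n_i, k_i) mod 13
Digit binomials (mod 13): C(3,3) = 1; C(12,11) = 12
Product: 1 × 12 = 12 ≡ 12 (mod 13)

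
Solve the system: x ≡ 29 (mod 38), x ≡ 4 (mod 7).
67

Using Chinese Remainder Theorem:
M = 38 × 7 = 266
M1 = 7, M2 = 38
y1 = 7^(-1) mod 38 = 11
y2 = 38^(-1) mod 7 = 5
x = (29×7×11 + 4×38×5) mod 266 = 67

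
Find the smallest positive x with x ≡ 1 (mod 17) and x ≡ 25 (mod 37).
358

Using Chinese Remainder Theorem:
M = 17 × 37 = 629
M1 = 37, M2 = 17
y1 = 37^(-1) mod 17 = 6
y2 = 17^(-1) mod 37 = 24
x = (1×37×6 + 25×17×24) mod 629 = 358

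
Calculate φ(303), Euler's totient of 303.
200

303 = 3 × 101
φ(n) = n × ∏(1 - 1/p) for each prime p dividing n
φ(303) = 303 × (1 - 1/3) × (1 - 1/101) = 200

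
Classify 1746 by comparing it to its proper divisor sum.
abundant

Proper divisors of 1746: sum = 1 + 2 + 3 + 6 + 9 + 18 + 97 + 194 + 291 + 582 + 873 = 2076
Since 2076 > 1746, 1746 is abundant.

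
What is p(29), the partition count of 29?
4565

p(n) counts ways to write n as a sum of positive integers (order ignored).
Euler's pentagonal recurrence: p(k) = p(k-1) + p(k-2) - p(k-5) - p(k-7) + p(k-12) + p(k-15) - ... (offsets j(3j∓1)/2, signs ++--, p(0)=1, p(<0)=0).
DP table for k = 0..28: p(0)=1, p(1)=1, p(2)=2, p(3)=3, p(4)=5, p(5)=7, p(6)=11, p(7)=15, p(8)=22, p(9)=30, p(10)=42, p(11)=56, p(12)=77, p(13)=101, p(14)=135, p(15)=176, p(16)=231, p(17)=297, p(18)=385, p(19)=490, p(20)=627, p(21)=792, p(22)=1002, p(23)=1255, p(24)=1575, p(25)=1958, p(26)=2436, p(27)=3010, p(28)=3718.
Final step: p(29) = p(28) + p(27) - p(24) - p(22) + p(17) + p(14) - p(7) - p(3)
= 3718 + 3010 - 1575 - 1002 + 297 + 135 - 15 - 3
= 4565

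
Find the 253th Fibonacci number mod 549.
233

Matrix identity: Q^n = [[F_(n+1), F_n], [F_n, F_(n-1)]] with Q = [[1,1],[1,0]].
n = 253 = 11111101₂. Square-and-multiply, entries mod 549:
Q^1 = [[1,1],[1,0]]
Q^3 = (Q^1)²·Q = [[3,2],[2,1]]
Q^7 = (Q^3)²·Q = [[21,13],[13,8]]
Q^15 = (Q^7)²·Q = [[438,61],[61,377]]
Q^31 = (Q^15)²·Q = [[426,121],[121,305]]
Q^63 = (Q^31)²·Q = [[186,124],[124,62]]
Q^126 = (Q^63)² = [[13,8],[8,5]]
Q^253 = (Q^126)²·Q = [[377,233],[233,144]]
F_253 mod 549 = Q^253[0][1] = 233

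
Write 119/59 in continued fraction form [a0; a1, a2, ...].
[2; 59]

Euclidean algorithm steps:
119 = 2 × 59 + 1
59 = 59 × 1 + 0
Continued fraction: [2; 59]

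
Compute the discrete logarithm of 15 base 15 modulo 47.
1

Baby-step giant-step with step n = ⌈√47⌉ = 7.
Baby steps 15^j mod 47 (j:value) for j=0..6: 0:1, 1:15, 2:37, 3:38, 4:6, 5:43, 6:34.
h = 15 is already in the table at j=1, so x = 1.
Check: 15^1 ≡ 15 (mod 47).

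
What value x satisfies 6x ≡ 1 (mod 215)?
36

gcd(6, 215) = 1, so the inverse exists.
Extended Euclidean algorithm on (215, 6):
215 = 35 × 6 + 5  ⟹  5 = (1)·215 + (-35)·6
6 = 1 × 5 + 1  ⟹  1 = (-1)·215 + (36)·6
So (36)·6 ≡ 1 (mod 215), i.e. 6^(-1) ≡ 36 (mod 215).
Check: 6 × 36 = 216 ≡ 1 (mod 215)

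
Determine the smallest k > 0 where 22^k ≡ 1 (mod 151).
75

151 is prime, so ord(22) divides φ(151) = 150.
Divisors of 150: 1, 2, 3, 5, 6, 10, 15, 25, 30, 50, 75, 150.
Repeated squaring: 22^1 ≡ 22, 22^2 ≡ 31, 22^4 ≡ 55, 22^8 ≡ 5, 22^16 ≡ 25, 22^32 ≡ 21, 22^64 ≡ 139, 22^128 ≡ 144 (mod 151).
Test 22^d mod 151 for each divisor d in increasing order:
22^1 ≡ 22
22^2 ≡ 31
22^3 = 22^2·22^1 ≡ 78
22^5 = 22^4·22^1 ≡ 2
22^6 = 22^4·22^2 ≡ 44
22^10 = 22^8·22^2 ≡ 4
22^15 = 22^8·22^4·22^2·22^1 ≡ 8
22^25 = 22^16·22^8·22^1 ≡ 32
22^30 = 22^16·22^8·22^4·22^2 ≡ 64
22^50 = 22^32·22^16·22^2 ≡ 118
22^75 = 22^64·22^8·22^2·22^1 ≡ 1  ← first divisor giving 1
The order is 75.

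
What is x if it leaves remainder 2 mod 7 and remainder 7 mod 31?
100

Using Chinese Remainder Theorem:
M = 7 × 31 = 217
M1 = 31, M2 = 7
y1 = 31^(-1) mod 7 = 5
y2 = 7^(-1) mod 31 = 9
x = (2×31×5 + 7×7×9) mod 217 = 100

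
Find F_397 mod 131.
13

Matrix identity: Q^n = [[F_(n+1), F_n], [F_n, F_(n-1)]] with Q = [[1,1],[1,0]].
n = 397 = 110001101₂. Square-and-multiply, entries mod 131:
Q^1 = [[1,1],[1,0]]
Q^3 = (Q^1)²·Q = [[3,2],[2,1]]
Q^6 = (Q^3)² = [[13,8],[8,5]]
Q^12 = (Q^6)² = [[102,13],[13,89]]
Q^24 = (Q^12)² = [[93,125],[125,99]]
Q^49 = (Q^24)²·Q = [[66,39],[39,27]]
Q^99 = (Q^49)²·Q = [[72,113],[113,90]]
Q^198 = (Q^99)² = [[6,97],[97,40]]
Q^397 = (Q^198)²·Q = [[21,13],[13,8]]
F_397 mod 131 = Q^397[0][1] = 13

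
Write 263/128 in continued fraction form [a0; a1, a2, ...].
[2; 18, 3, 2]

Euclidean algorithm steps:
263 = 2 × 128 + 7
128 = 18 × 7 + 2
7 = 3 × 2 + 1
2 = 2 × 1 + 0
Continued fraction: [2; 18, 3, 2]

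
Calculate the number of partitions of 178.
571701605655

p(n) counts ways to write n as a sum of positive integers (order ignored).
Euler's pentagonal recurrence: p(k) = p(k-1) + p(k-2) - p(k-5) - p(k-7) + p(k-12) + p(k-15) - ... (offsets j(3j∓1)/2, signs ++--, p(0)=1, p(<0)=0).
DP table for k = 0..177: p(0)=1, p(1)=1, p(2)=2, p(3)=3, p(4)=5, p(5)=7, p(6)=11, p(7)=15, p(8)=22, p(9)=30, p(10)=42, p(11)=56, p(12)=77, p(13)=101, p(14)=135, p(15)=176, p(16)=231, p(17)=297, p(18)=385, p(19)=490, p(20)=627, p(21)=792, p(22)=1002, p(23)=1255, p(24)=1575, p(25)=1958, p(26)=2436, p(27)=3010, p(28)=3718, p(29)=4565, p(30)=5604, p(31)=6842, p(32)=8349, p(33)=10143, p(34)=12310, p(35)=14883, p(36)=17977, p(37)=21637, p(38)=26015, p(39)=31185, p(40)=37338, p(41)=44583, p(42)=53174, p(43)=63261, p(44)=75175, p(45)=89134, p(46)=105558, p(47)=124754, p(48)=147273, p(49)=173525, p(50)=204226, p(51)=239943, p(52)=281589, p(53)=329931, p(54)=386155, p(55)=451276, p(56)=526823, p(57)=614154, p(58)=715220, p(59)=831820, p(60)=966467, p(61)=1121505, p(62)=1300156, p(63)=1505499, p(64)=1741630, p(65)=2012558, p(66)=2323520, p(67)=2679689, p(68)=3087735, p(69)=3554345, p(70)=4087968, p(71)=4697205, p(72)=5392783, p(73)=6185689, p(74)=7089500, p(75)=8118264, p(76)=9289091, p(77)=10619863, p(78)=12132164, p(79)=13848650, p(80)=15796476, p(81)=18004327, p(82)=20506255, p(83)=23338469, p(84)=26543660, p(85)=30167357, p(86)=34262962, p(87)=38887673, p(88)=44108109, p(89)=49995925, p(90)=56634173, p(91)=64112359, p(92)=72533807, p(93)=82010177, p(94)=92669720, p(95)=104651419, p(96)=118114304, p(97)=133230930, p(98)=150198136, p(99)=169229875, p(100)=190569292, p(101)=214481126, p(102)=241265379, p(103)=271248950, p(104)=304801365, p(105)=342325709, p(106)=384276336, p(107)=431149389, p(108)=483502844, p(109)=541946240, p(110)=607163746, p(111)=679903203, p(112)=761002156, p(113)=851376628, p(114)=952050665, p(115)=1064144451, p(116)=1188908248, p(117)=1327710076, p(118)=1482074143, p(119)=1653668665, p(120)=1844349560, p(121)=2056148051, p(122)=2291320912, p(123)=2552338241, p(124)=2841940500, p(125)=3163127352, p(126)=3519222692, p(127)=3913864295, p(128)=4351078600, p(129)=4835271870, p(130)=5371315400, p(131)=5964539504, p(132)=6620830889, p(133)=7346629512, p(134)=8149040695, p(135)=9035836076, p(136)=10015581680, p(137)=11097645016, p(138)=12292341831, p(139)=13610949895, p(140)=15065878135, p(141)=16670689208, p(142)=18440293320, p(143)=20390982757, p(144)=22540654445, p(145)=24908858009, p(146)=27517052599, p(147)=30388671978, p(148)=33549419497, p(149)=37027355200, p(150)=40853235313, p(151)=45060624582, p(152)=49686288421, p(153)=54770336324, p(154)=60356673280, p(155)=66493182097, p(156)=73232243759, p(157)=80630964769, p(158)=88751778802, p(159)=97662728555, p(160)=107438159466, p(161)=118159068427, p(162)=129913904637, p(163)=142798995930, p(164)=156919475295, p(165)=172389800255, p(166)=189334822579, p(167)=207890420102, p(168)=228204732751, p(169)=250438925115, p(170)=274768617130, p(171)=301384802048, p(172)=330495499613, p(173)=362326859895, p(174)=397125074750, p(175)=435157697830, p(176)=476715857290, p(177)=522115831195.
Final step: p(178) = p(177) + p(176) - p(173) - p(171) + p(166) + p(163) - p(156) - p(152) + p(143) + p(138) - p(127) - p(121) + p(108) + p(101) - p(86) - p(78) + p(61) + p(52) - p(33) - p(23) + p(2)
= 522115831195 + 476715857290 - 362326859895 - 301384802048 + 189334822579 + 142798995930 - 73232243759 - 49686288421 + 20390982757 + 12292341831 - 3913864295 - 2056148051 + 483502844 + 214481126 - 34262962 - 12132164 + 1121505 + 281589 - 10143 - 1255 + 2
= 571701605655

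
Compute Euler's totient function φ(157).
156

157 = 157
φ(n) = n × ∏(1 - 1/p) for each prime p dividing n
φ(157) = 157 × (1 - 1/157) = 156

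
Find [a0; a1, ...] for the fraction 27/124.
[0; 4, 1, 1, 2, 5]

Euclidean algorithm steps:
27 = 0 × 124 + 27
124 = 4 × 27 + 16
27 = 1 × 16 + 11
16 = 1 × 11 + 5
11 = 2 × 5 + 1
5 = 5 × 1 + 0
Continued fraction: [0; 4, 1, 1, 2, 5]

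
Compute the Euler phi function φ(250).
100

250 = 2 × 5^3
φ(n) = n × ∏(1 - 1/p) for each prime p dividing n
φ(250) = 250 × (1 - 1/2) × (1 - 1/5) = 100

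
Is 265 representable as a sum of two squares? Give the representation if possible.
3² + 16² (a=3, b=16)

Factorization: 265 = 5 × 53
By Fermat: n is sum of two squares iff every prime p ≡ 3 (mod 4) appears to even power.
All primes ≡ 3 (mod 4) appear to even power.
Search a = 0, 1, 2, … for 265 - a² a perfect square: first hit at a = 3: 265 - 9 = 256 = 16².
265 = 3² + 16² = 9 + 256 ✓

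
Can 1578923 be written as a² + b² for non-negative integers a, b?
Not possible

Factorization: 1578923 = 31^3 × 53
By Fermat: n is sum of two squares iff every prime p ≡ 3 (mod 4) appears to even power.
Prime(s) ≡ 3 (mod 4) with odd exponent: [(31, 3)]
Therefore 1578923 cannot be expressed as a² + b².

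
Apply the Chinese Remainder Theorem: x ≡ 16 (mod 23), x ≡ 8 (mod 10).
108

Using Chinese Remainder Theorem:
M = 23 × 10 = 230
M1 = 10, M2 = 23
y1 = 10^(-1) mod 23 = 7
y2 = 23^(-1) mod 10 = 7
x = (16×10×7 + 8×23×7) mod 230 = 108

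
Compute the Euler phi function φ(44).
20

44 = 2^2 × 11
φ(n) = n × ∏(1 - 1/p) for each prime p dividing n
φ(44) = 44 × (1 - 1/2) × (1 - 1/11) = 20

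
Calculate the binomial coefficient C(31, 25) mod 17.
11

Using Lucas' theorem:
Write n=31 and k=25 in base 17:
n in base 17: [1, 14]
k in base 17: [1, 8]
C(31,25) mod 17 = ∏ C(n_i, k_i) mod 17
Digit binomials (mod 17): C(1,1) = 1; C(14,8) = 3003 ≡ 11
Product: 1 × 11 = 11 ≡ 11 (mod 17)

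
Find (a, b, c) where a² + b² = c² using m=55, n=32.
(2001, 3520, 4049)

Euclid's formula: a = m² - n², b = 2mn, c = m² + n²
m = 55, n = 32
a = 55² - 32² = 3025 - 1024 = 2001
b = 2 × 55 × 32 = 3520
c = 55² + 32² = 3025 + 1024 = 4049
Verification: 2001² + 3520² = 4004001 + 12390400 = 16394401 = 4049² ✓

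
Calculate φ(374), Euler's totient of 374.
160

374 = 2 × 11 × 17
φ(n) = n × ∏(1 - 1/p) for each prime p dividing n
φ(374) = 374 × (1 - 1/2) × (1 - 1/11) × (1 - 1/17) = 160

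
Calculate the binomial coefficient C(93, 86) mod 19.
11

Using Lucas' theorem:
Write n=93 and k=86 in base 19:
n in base 19: [4, 17]
k in base 19: [4, 10]
C(93,86) mod 19 = ∏ C(n_i, k_i) mod 19
Digit binomials (mod 19): C(4,4) = 1; C(17,10) = 19448 ≡ 11
Product: 1 × 11 = 11 ≡ 11 (mod 19)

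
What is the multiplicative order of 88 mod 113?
56

113 is prime, so ord(88) divides φ(113) = 112.
Divisors of 112: 1, 2, 4, 7, 8, 14, 16, 28, 56, 112.
Repeated squaring: 88^1 ≡ 88, 88^2 ≡ 60, 88^4 ≡ 97, 88^8 ≡ 30, 88^16 ≡ 109, 88^32 ≡ 16, 88^64 ≡ 30 (mod 113).
Test 88^d mod 113 for each divisor d in increasing order:
88^1 ≡ 88
88^2 ≡ 60
88^4 ≡ 97
88^7 = 88^4·88^2·88^1 ≡ 44
88^8 ≡ 30
88^14 = 88^8·88^4·88^2 ≡ 15
88^16 ≡ 109
88^28 = 88^16·88^8·88^4 ≡ 112
88^56 = 88^32·88^16·88^8 ≡ 1  ← first divisor giving 1
The order is 56.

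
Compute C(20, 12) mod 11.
9

Using Lucas' theorem:
Write n=20 and k=12 in base 11:
n in base 11: [1, 9]
k in base 11: [1, 1]
C(20,12) mod 11 = ∏ C(n_i, k_i) mod 11
Digit binomials (mod 11): C(1,1) = 1; C(9,1) = 9
Product: 1 × 9 = 9 ≡ 9 (mod 11)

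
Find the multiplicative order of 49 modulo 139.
69

139 is prime, so ord(49) divides φ(139) = 138.
Divisors of 138: 1, 2, 3, 6, 23, 46, 69, 138.
Repeated squaring: 49^1 ≡ 49, 49^2 ≡ 38, 49^4 ≡ 54, 49^8 ≡ 136, 49^16 ≡ 9, 49^32 ≡ 81, 49^64 ≡ 28, 49^128 ≡ 89 (mod 139).
Test 49^d mod 139 for each divisor d in increasing order:
49^1 ≡ 49
49^2 ≡ 38
49^3 = 49^2·49^1 ≡ 55
49^6 = 49^4·49^2 ≡ 106
49^23 = 49^16·49^4·49^2·49^1 ≡ 42
49^46 = 49^32·49^8·49^4·49^2 ≡ 96
49^69 = 49^64·49^4·49^1 ≡ 1  ← first divisor giving 1
The order is 69.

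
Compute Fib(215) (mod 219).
133

Matrix identity: Q^n = [[F_(n+1), F_n], [F_n, F_(n-1)]] with Q = [[1,1],[1,0]].
n = 215 = 11010111₂. Square-and-multiply, entries mod 219:
Q^1 = [[1,1],[1,0]]
Q^3 = (Q^1)²·Q = [[3,2],[2,1]]
Q^6 = (Q^3)² = [[13,8],[8,5]]
Q^13 = (Q^6)²·Q = [[158,14],[14,144]]
Q^26 = (Q^13)² = [[194,67],[67,127]]
Q^53 = (Q^26)²·Q = [[122,77],[77,45]]
Q^107 = (Q^53)²·Q = [[165,8],[8,157]]
Q^215 = (Q^107)²·Q = [[81,133],[133,167]]
F_215 mod 219 = Q^215[0][1] = 133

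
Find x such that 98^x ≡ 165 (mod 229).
132

Baby-step giant-step with step n = ⌈√229⌉ = 16.
Baby steps 98^j mod 229 (j:value) for j=0..15: 0:1, 1:98, 2:215, 3:2, 4:196, 5:201, 6:4, 7:163, 8:173, 9:8, 10:97, 11:117, 12:16, 13:194, 14:5, 15:32.
Giant-step multiplier: 98^(-16) ≡ 98^(228-16) = 98^212 ≡ 193 (mod 229).
Giant steps γ_i = 165·193^i mod 229: γ_0=165, γ_1=14, γ_2=183, γ_3=53, γ_4=153, γ_5=217, γ_6=203, γ_7=20, γ_8=196 (in table at j=4).
x = i·n + j = 8·16 + 4 = 132.
Check: 98^132 ≡ 165 (mod 229).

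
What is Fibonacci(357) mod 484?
398

Matrix identity: Q^n = [[F_(n+1), F_n], [F_n, F_(n-1)]] with Q = [[1,1],[1,0]].
n = 357 = 101100101₂. Square-and-multiply, entries mod 484:
Q^1 = [[1,1],[1,0]]
Q^2 = (Q^1)² = [[2,1],[1,1]]
Q^5 = (Q^2)²·Q = [[8,5],[5,3]]
Q^11 = (Q^5)²·Q = [[144,89],[89,55]]
Q^22 = (Q^11)² = [[101,287],[287,298]]
Q^44 = (Q^22)² = [[126,289],[289,321]]
Q^89 = (Q^44)²·Q = [[132,177],[177,439]]
Q^178 = (Q^89)² = [[353,395],[395,442]]
Q^357 = (Q^178)²·Q = [[307,398],[398,393]]
F_357 mod 484 = Q^357[0][1] = 398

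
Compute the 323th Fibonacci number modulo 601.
191

Matrix identity: Q^n = [[F_(n+1), F_n], [F_n, F_(n-1)]] with Q = [[1,1],[1,0]].
n = 323 = 101000011₂. Square-and-multiply, entries mod 601:
Q^1 = [[1,1],[1,0]]
Q^2 = (Q^1)² = [[2,1],[1,1]]
Q^5 = (Q^2)²·Q = [[8,5],[5,3]]
Q^10 = (Q^5)² = [[89,55],[55,34]]
Q^20 = (Q^10)² = [[128,154],[154,575]]
Q^40 = (Q^20)² = [[434,82],[82,352]]
Q^80 = (Q^40)² = [[356,145],[145,211]]
Q^161 = (Q^80)²·Q = [[394,516],[516,479]]
Q^323 = (Q^161)²·Q = [[510,191],[191,319]]
F_323 mod 601 = Q^323[0][1] = 191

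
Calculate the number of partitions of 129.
4835271870

p(n) counts ways to write n as a sum of positive integers (order ignored).
Euler's pentagonal recurrence: p(k) = p(k-1) + p(k-2) - p(k-5) - p(k-7) + p(k-12) + p(k-15) - ... (offsets j(3j∓1)/2, signs ++--, p(0)=1, p(<0)=0).
DP table for k = 0..128: p(0)=1, p(1)=1, p(2)=2, p(3)=3, p(4)=5, p(5)=7, p(6)=11, p(7)=15, p(8)=22, p(9)=30, p(10)=42, p(11)=56, p(12)=77, p(13)=101, p(14)=135, p(15)=176, p(16)=231, p(17)=297, p(18)=385, p(19)=490, p(20)=627, p(21)=792, p(22)=1002, p(23)=1255, p(24)=1575, p(25)=1958, p(26)=2436, p(27)=3010, p(28)=3718, p(29)=4565, p(30)=5604, p(31)=6842, p(32)=8349, p(33)=10143, p(34)=12310, p(35)=14883, p(36)=17977, p(37)=21637, p(38)=26015, p(39)=31185, p(40)=37338, p(41)=44583, p(42)=53174, p(43)=63261, p(44)=75175, p(45)=89134, p(46)=105558, p(47)=124754, p(48)=147273, p(49)=173525, p(50)=204226, p(51)=239943, p(52)=281589, p(53)=329931, p(54)=386155, p(55)=451276, p(56)=526823, p(57)=614154, p(58)=715220, p(59)=831820, p(60)=966467, p(61)=1121505, p(62)=1300156, p(63)=1505499, p(64)=1741630, p(65)=2012558, p(66)=2323520, p(67)=2679689, p(68)=3087735, p(69)=3554345, p(70)=4087968, p(71)=4697205, p(72)=5392783, p(73)=6185689, p(74)=7089500, p(75)=8118264, p(76)=9289091, p(77)=10619863, p(78)=12132164, p(79)=13848650, p(80)=15796476, p(81)=18004327, p(82)=20506255, p(83)=23338469, p(84)=26543660, p(85)=30167357, p(86)=34262962, p(87)=38887673, p(88)=44108109, p(89)=49995925, p(90)=56634173, p(91)=64112359, p(92)=72533807, p(93)=82010177, p(94)=92669720, p(95)=104651419, p(96)=118114304, p(97)=133230930, p(98)=150198136, p(99)=169229875, p(100)=190569292, p(101)=214481126, p(102)=241265379, p(103)=271248950, p(104)=304801365, p(105)=342325709, p(106)=384276336, p(107)=431149389, p(108)=483502844, p(109)=541946240, p(110)=607163746, p(111)=679903203, p(112)=761002156, p(113)=851376628, p(114)=952050665, p(115)=1064144451, p(116)=1188908248, p(117)=1327710076, p(118)=1482074143, p(119)=1653668665, p(120)=1844349560, p(121)=2056148051, p(122)=2291320912, p(123)=2552338241, p(124)=2841940500, p(125)=3163127352, p(126)=3519222692, p(127)=3913864295, p(128)=4351078600.
Final step: p(129) = p(128) + p(127) - p(124) - p(122) + p(117) + p(114) - p(107) - p(103) + p(94) + p(89) - p(78) - p(72) + p(59) + p(52) - p(37) - p(29) + p(12) + p(3)
= 4351078600 + 3913864295 - 2841940500 - 2291320912 + 1327710076 + 952050665 - 431149389 - 271248950 + 92669720 + 49995925 - 12132164 - 5392783 + 831820 + 281589 - 21637 - 4565 + 77 + 3
= 4835271870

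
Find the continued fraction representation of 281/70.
[4; 70]

Euclidean algorithm steps:
281 = 4 × 70 + 1
70 = 70 × 1 + 0
Continued fraction: [4; 70]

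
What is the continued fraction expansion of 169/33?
[5; 8, 4]

Euclidean algorithm steps:
169 = 5 × 33 + 4
33 = 8 × 4 + 1
4 = 4 × 1 + 0
Continued fraction: [5; 8, 4]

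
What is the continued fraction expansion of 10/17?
[0; 1, 1, 2, 3]

Euclidean algorithm steps:
10 = 0 × 17 + 10
17 = 1 × 10 + 7
10 = 1 × 7 + 3
7 = 2 × 3 + 1
3 = 3 × 1 + 0
Continued fraction: [0; 1, 1, 2, 3]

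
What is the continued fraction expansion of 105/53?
[1; 1, 52]

Euclidean algorithm steps:
105 = 1 × 53 + 52
53 = 1 × 52 + 1
52 = 52 × 1 + 0
Continued fraction: [1; 1, 52]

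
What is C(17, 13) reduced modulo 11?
4

Using Lucas' theorem:
Write n=17 and k=13 in base 11:
n in base 11: [1, 6]
k in base 11: [1, 2]
C(17,13) mod 11 = ∏ C(n_i, k_i) mod 11
Digit binomials (mod 11): C(1,1) = 1; C(6,2) = 15 ≡ 4
Product: 1 × 4 = 4 ≡ 4 (mod 11)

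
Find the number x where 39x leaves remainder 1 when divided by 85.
24

gcd(39, 85) = 1, so the inverse exists.
Extended Euclidean algorithm on (85, 39):
85 = 2 × 39 + 7  ⟹  7 = (1)·85 + (-2)·39
39 = 5 × 7 + 4  ⟹  4 = (-5)·85 + (11)·39
7 = 1 × 4 + 3  ⟹  3 = (6)·85 + (-13)·39
4 = 1 × 3 + 1  ⟹  1 = (-11)·85 + (24)·39
So (24)·39 ≡ 1 (mod 85), i.e. 39^(-1) ≡ 24 (mod 85).
Check: 39 × 24 = 936 ≡ 1 (mod 85)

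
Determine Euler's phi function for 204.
64

204 = 2^2 × 3 × 17
φ(n) = n × ∏(1 - 1/p) for each prime p dividing n
φ(204) = 204 × (1 - 1/2) × (1 - 1/3) × (1 - 1/17) = 64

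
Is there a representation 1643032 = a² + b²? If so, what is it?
Not possible

Factorization: 1643032 = 2^3 × 59^3
By Fermat: n is sum of two squares iff every prime p ≡ 3 (mod 4) appears to even power.
Prime(s) ≡ 3 (mod 4) with odd exponent: [(59, 3)]
Therefore 1643032 cannot be expressed as a² + b².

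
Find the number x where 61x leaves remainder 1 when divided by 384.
277

gcd(61, 384) = 1, so the inverse exists.
Extended Euclidean algorithm on (384, 61):
384 = 6 × 61 + 18  ⟹  18 = (1)·384 + (-6)·61
61 = 3 × 18 + 7  ⟹  7 = (-3)·384 + (19)·61
18 = 2 × 7 + 4  ⟹  4 = (7)·384 + (-44)·61
7 = 1 × 4 + 3  ⟹  3 = (-10)·384 + (63)·61
4 = 1 × 3 + 1  ⟹  1 = (17)·384 + (-107)·61
So (-107)·61 ≡ 1 (mod 384), i.e. 61^(-1) ≡ -107 ≡ 277 (mod 384).
Check: 61 × 277 = 16897 ≡ 1 (mod 384)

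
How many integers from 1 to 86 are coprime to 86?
42

86 = 2 × 43
φ(n) = n × ∏(1 - 1/p) for each prime p dividing n
φ(86) = 86 × (1 - 1/2) × (1 - 1/43) = 42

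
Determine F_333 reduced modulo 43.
10

Matrix identity: Q^n = [[F_(n+1), F_n], [F_n, F_(n-1)]] with Q = [[1,1],[1,0]].
n = 333 = 101001101₂. Square-and-multiply, entries mod 43:
Q^1 = [[1,1],[1,0]]
Q^2 = (Q^1)² = [[2,1],[1,1]]
Q^5 = (Q^2)²·Q = [[8,5],[5,3]]
Q^10 = (Q^5)² = [[3,12],[12,34]]
Q^20 = (Q^10)² = [[24,14],[14,10]]
Q^41 = (Q^20)²·Q = [[1,41],[41,3]]
Q^83 = (Q^41)²·Q = [[40,5],[5,35]]
Q^166 = (Q^83)² = [[34,31],[31,3]]
Q^333 = (Q^166)²·Q = [[39,10],[10,29]]
F_333 mod 43 = Q^333[0][1] = 10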